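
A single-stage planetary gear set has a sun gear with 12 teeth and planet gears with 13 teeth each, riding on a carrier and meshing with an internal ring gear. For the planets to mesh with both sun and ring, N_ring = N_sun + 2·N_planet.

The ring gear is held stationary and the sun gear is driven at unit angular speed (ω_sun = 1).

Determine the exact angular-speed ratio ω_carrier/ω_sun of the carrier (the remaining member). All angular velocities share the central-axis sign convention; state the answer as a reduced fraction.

6/25

N_ring = 12 + 2·13 = 38
12(ω_s−ω_c) = −38(ω_r−ω_c),  ω_r=0, ω_s=1
12(1−ω_c) = −38(0−ω_c)  ⇒  50ω_c = 12  ⇒  ω_c = 6/25
ω_c/ω_s = 6/25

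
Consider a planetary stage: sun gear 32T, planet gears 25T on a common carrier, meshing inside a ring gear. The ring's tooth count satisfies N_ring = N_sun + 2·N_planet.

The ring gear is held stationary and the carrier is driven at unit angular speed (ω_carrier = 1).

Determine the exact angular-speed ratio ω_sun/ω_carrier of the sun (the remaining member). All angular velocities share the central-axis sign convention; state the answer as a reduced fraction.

N_ring = 32 + 2·25 = 82
32(ω_s−ω_c) = −82(ω_r−ω_c),  ω_r=0, ω_c=1
ω_s = 1 − (82/32)(0−1) = 57/16
ω_s/ω_c = 57/16

57/16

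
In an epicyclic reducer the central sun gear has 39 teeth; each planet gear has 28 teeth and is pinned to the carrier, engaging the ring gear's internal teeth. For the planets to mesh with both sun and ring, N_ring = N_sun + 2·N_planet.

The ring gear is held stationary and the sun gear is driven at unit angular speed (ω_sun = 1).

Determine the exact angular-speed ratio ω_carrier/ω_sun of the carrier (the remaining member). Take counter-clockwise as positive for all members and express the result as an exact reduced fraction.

N_ring = 39 + 2·28 = 95
39(ω_s−ω_c) = −95(ω_r−ω_c),  ω_r=0, ω_s=1
39(1−ω_c) = −95(0−ω_c)  ⇒  134ω_c = 39  ⇒  ω_c = 39/134
ω_c/ω_s = 39/134

39/134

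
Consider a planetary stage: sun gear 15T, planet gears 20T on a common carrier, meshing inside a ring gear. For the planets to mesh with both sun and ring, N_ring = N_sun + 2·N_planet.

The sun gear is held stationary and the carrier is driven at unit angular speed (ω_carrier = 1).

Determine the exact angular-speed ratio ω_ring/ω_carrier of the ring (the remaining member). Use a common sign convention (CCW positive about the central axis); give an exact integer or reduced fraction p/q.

N_ring = 15 + 2·20 = 55
15(ω_s−ω_c) = −55(ω_r−ω_c),  ω_s=0, ω_c=1
ω_r = 1 − (15/55)(0−1) = 14/11
ω_r/ω_c = 14/11

14/11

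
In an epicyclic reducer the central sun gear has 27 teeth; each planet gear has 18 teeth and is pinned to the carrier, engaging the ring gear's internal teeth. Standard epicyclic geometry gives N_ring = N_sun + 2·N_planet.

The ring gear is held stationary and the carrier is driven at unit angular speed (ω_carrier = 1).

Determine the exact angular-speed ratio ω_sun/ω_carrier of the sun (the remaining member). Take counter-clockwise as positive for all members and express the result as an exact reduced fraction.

10/3

N_ring = 27 + 2·18 = 63
27(ω_s−ω_c) = −63(ω_r−ω_c),  ω_r=0, ω_c=1
ω_s = 1 − (63/27)(0−1) = 10/3
ω_s/ω_c = 10/3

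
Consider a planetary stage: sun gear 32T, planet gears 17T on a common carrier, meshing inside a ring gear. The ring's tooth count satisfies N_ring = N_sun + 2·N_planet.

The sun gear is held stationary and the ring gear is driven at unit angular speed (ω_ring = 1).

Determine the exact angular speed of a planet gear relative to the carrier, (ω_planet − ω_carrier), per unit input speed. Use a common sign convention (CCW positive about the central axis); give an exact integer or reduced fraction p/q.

1056/833

N_ring = 32 + 2·17 = 66
32(ω_s−ω_c) = −66(ω_r−ω_c),  ω_s=0, ω_r=1
32(0−ω_c) = −66(1−ω_c)  ⇒  98ω_c = 66  ⇒  ω_c = 33/49
sun–planet: 32·(0−33/49) = −17·(ω_p−ω_c)  ⇒  ω_p−ω_c = −(32/17)·(-33/49) = 1056/833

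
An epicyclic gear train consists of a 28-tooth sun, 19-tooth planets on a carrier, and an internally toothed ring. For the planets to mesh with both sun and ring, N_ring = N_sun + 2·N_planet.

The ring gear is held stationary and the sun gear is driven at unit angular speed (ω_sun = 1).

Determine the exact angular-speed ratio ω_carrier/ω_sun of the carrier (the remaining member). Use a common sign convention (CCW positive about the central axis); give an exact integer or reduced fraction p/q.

14/47

N_ring = 28 + 2·19 = 66
28(ω_s−ω_c) = −66(ω_r−ω_c),  ω_r=0, ω_s=1
28(1−ω_c) = −66(0−ω_c)  ⇒  94ω_c = 28  ⇒  ω_c = 14/47
ω_c/ω_s = 14/47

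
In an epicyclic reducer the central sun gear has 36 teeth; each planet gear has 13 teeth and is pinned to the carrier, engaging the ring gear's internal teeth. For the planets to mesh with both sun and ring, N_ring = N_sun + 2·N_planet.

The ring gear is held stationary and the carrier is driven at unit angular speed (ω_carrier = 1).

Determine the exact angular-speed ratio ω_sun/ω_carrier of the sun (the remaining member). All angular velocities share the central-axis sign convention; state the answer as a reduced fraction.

49/18

N_ring = 36 + 2·13 = 62
36(ω_s−ω_c) = −62(ω_r−ω_c),  ω_r=0, ω_c=1
ω_s = 1 − (62/36)(0−1) = 49/18
ω_s/ω_c = 49/18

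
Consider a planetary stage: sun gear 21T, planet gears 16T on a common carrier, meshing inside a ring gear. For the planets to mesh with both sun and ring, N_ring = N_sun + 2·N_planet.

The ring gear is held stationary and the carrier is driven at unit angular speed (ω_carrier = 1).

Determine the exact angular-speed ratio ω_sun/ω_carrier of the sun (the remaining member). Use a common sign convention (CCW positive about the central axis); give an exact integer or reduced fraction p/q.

74/21

N_ring = 21 + 2·16 = 53
21(ω_s−ω_c) = −53(ω_r−ω_c),  ω_r=0, ω_c=1
ω_s = 1 − (53/21)(0−1) = 74/21
ω_s/ω_c = 74/21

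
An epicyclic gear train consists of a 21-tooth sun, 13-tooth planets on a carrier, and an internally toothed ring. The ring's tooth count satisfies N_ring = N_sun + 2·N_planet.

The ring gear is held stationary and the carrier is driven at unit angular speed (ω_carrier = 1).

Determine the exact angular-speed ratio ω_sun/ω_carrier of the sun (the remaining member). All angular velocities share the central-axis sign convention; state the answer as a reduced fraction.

68/21

N_ring = 21 + 2·13 = 47
21(ω_s−ω_c) = −47(ω_r−ω_c),  ω_r=0, ω_c=1
ω_s = 1 − (47/21)(0−1) = 68/21
ω_s/ω_c = 68/21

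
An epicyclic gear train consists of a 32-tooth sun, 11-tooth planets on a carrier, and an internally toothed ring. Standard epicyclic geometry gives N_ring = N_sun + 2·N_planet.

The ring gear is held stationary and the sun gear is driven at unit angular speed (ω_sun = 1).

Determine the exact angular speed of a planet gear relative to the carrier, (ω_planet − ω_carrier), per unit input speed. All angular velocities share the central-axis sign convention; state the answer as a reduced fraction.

-864/473

N_ring = 32 + 2·11 = 54
32(ω_s−ω_c) = −54(ω_r−ω_c),  ω_r=0, ω_s=1
32(1−ω_c) = −54(0−ω_c)  ⇒  86ω_c = 32  ⇒  ω_c = 16/43
sun–planet: 32·(1−16/43) = −11·(ω_p−ω_c)  ⇒  ω_p−ω_c = −(32/11)·(27/43) = -864/473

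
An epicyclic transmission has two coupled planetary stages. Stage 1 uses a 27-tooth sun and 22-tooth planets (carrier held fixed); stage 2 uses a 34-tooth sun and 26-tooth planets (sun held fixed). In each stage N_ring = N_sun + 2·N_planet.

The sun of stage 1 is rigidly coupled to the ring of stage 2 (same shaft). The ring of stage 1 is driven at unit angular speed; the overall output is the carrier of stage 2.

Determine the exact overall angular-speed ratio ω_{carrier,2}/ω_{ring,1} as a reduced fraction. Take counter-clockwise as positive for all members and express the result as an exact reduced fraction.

Stage 1: N_ring = 27 + 2·22 = 71
Stage 1: 27(ω_s−ω_c) = −71(ω_r−ω_c),  ω_c=0, ω_r=1
Stage 1: ω_s = 0 − (71/27)(1−0) = -71/27
  ⇒ ω_s¹/ω_r¹ = -71/27
Stage 2: N_ring = 34 + 2·26 = 86
Stage 2: 34(ω_s−ω_c) = −86(ω_r−ω_c),  ω_s=0, ω_r=1
Stage 2: 34(0−ω_c) = −86(1−ω_c)  ⇒  120ω_c = 86  ⇒  ω_c = 43/60
  ⇒ ω_c²/ω_r² = 43/60
Coupling ω_r² = ω_s¹ ⇒ overall = -71/27 × 43/60 = -3053/1620

-3053/1620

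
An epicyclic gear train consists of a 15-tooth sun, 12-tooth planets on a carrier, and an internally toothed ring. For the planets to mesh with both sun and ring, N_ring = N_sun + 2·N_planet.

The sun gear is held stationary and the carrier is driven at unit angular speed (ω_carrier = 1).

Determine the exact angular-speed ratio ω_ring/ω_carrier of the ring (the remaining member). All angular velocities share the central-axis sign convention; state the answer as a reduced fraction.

N_ring = 15 + 2·12 = 39
15(ω_s−ω_c) = −39(ω_r−ω_c),  ω_s=0, ω_c=1
ω_r = 1 − (15/39)(0−1) = 18/13
ω_r/ω_c = 18/13

18/13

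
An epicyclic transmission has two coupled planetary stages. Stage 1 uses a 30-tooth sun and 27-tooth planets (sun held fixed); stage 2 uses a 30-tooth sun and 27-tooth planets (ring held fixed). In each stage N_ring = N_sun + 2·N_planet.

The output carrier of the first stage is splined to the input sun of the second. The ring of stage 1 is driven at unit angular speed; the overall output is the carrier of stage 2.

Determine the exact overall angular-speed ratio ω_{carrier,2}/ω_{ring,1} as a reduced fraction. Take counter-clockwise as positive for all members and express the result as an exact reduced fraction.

Stage 1: N_ring = 30 + 2·27 = 84
Stage 1: 30(ω_s−ω_c) = −84(ω_r−ω_c),  ω_s=0, ω_r=1
Stage 1: 30(0−ω_c) = −84(1−ω_c)  ⇒  114ω_c = 84  ⇒  ω_c = 14/19
  ⇒ ω_c¹/ω_r¹ = 14/19
Stage 2: N_ring = 30 + 2·27 = 84
Stage 2: 30(ω_s−ω_c) = −84(ω_r−ω_c),  ω_r=0, ω_s=1
Stage 2: 30(1−ω_c) = −84(0−ω_c)  ⇒  114ω_c = 30  ⇒  ω_c = 5/19
  ⇒ ω_c²/ω_s² = 5/19
Coupling ω_s² = ω_c¹ ⇒ overall = 14/19 × 5/19 = 70/361

70/361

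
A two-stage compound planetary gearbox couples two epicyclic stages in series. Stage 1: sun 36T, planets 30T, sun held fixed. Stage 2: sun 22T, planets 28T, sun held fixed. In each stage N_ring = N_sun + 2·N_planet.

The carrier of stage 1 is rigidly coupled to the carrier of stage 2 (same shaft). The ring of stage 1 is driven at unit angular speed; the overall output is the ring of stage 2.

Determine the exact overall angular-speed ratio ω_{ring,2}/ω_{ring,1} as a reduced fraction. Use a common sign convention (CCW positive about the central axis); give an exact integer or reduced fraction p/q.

400/429

Stage 1: N_ring = 36 + 2·30 = 96
Stage 1: 36(ω_s−ω_c) = −96(ω_r−ω_c),  ω_s=0, ω_r=1
Stage 1: 36(0−ω_c) = −96(1−ω_c)  ⇒  132ω_c = 96  ⇒  ω_c = 8/11
  ⇒ ω_c¹/ω_r¹ = 8/11
Stage 2: N_ring = 22 + 2·28 = 78
Stage 2: 22(ω_s−ω_c) = −78(ω_r−ω_c),  ω_s=0, ω_c=1
Stage 2: ω_r = 1 − (22/78)(0−1) = 50/39
  ⇒ ω_r²/ω_c² = 50/39
Coupling ω_c² = ω_c¹ ⇒ overall = 8/11 × 50/39 = 400/429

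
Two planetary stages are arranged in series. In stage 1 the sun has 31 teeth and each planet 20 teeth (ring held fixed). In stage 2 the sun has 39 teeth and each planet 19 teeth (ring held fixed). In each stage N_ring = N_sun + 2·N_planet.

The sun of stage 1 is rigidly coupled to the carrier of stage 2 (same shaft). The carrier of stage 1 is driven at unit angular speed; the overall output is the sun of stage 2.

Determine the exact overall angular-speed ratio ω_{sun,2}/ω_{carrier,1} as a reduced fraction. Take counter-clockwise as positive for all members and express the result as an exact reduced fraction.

Stage 1: N_ring = 31 + 2·20 = 71
Stage 1: 31(ω_s−ω_c) = −71(ω_r−ω_c),  ω_r=0, ω_c=1
Stage 1: ω_s = 1 − (71/31)(0−1) = 102/31
  ⇒ ω_s¹/ω_c¹ = 102/31
Stage 2: N_ring = 39 + 2·19 = 77
Stage 2: 39(ω_s−ω_c) = −77(ω_r−ω_c),  ω_r=0, ω_c=1
Stage 2: ω_s = 1 − (77/39)(0−1) = 116/39
  ⇒ ω_s²/ω_c² = 116/39
Coupling ω_c² = ω_s¹ ⇒ overall = 102/31 × 116/39 = 3944/403

3944/403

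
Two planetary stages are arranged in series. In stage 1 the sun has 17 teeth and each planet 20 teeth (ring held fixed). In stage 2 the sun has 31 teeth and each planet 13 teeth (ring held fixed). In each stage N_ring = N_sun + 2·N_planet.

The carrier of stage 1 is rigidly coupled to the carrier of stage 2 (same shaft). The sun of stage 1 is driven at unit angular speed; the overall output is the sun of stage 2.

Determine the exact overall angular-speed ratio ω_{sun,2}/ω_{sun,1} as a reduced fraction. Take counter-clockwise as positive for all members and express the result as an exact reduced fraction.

Stage 1: N_ring = 17 + 2·20 = 57
Stage 1: 17(ω_s−ω_c) = −57(ω_r−ω_c),  ω_r=0, ω_s=1
Stage 1: 17(1−ω_c) = −57(0−ω_c)  ⇒  74ω_c = 17  ⇒  ω_c = 17/74
  ⇒ ω_c¹/ω_s¹ = 17/74
Stage 2: N_ring = 31 + 2·13 = 57
Stage 2: 31(ω_s−ω_c) = −57(ω_r−ω_c),  ω_r=0, ω_c=1
Stage 2: ω_s = 1 − (57/31)(0−1) = 88/31
  ⇒ ω_s²/ω_c² = 88/31
Coupling ω_c² = ω_c¹ ⇒ overall = 17/74 × 88/31 = 748/1147

748/1147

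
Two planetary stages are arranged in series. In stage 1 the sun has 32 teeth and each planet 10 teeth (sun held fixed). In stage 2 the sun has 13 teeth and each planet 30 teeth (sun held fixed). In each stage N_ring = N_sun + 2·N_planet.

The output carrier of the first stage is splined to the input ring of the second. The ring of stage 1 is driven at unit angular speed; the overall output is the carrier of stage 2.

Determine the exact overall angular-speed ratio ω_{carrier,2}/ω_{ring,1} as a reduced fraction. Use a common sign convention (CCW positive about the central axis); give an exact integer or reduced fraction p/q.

Stage 1: N_ring = 32 + 2·10 = 52
Stage 1: 32(ω_s−ω_c) = −52(ω_r−ω_c),  ω_s=0, ω_r=1
Stage 1: 32(0−ω_c) = −52(1−ω_c)  ⇒  84ω_c = 52  ⇒  ω_c = 13/21
  ⇒ ω_c¹/ω_r¹ = 13/21
Stage 2: N_ring = 13 + 2·30 = 73
Stage 2: 13(ω_s−ω_c) = −73(ω_r−ω_c),  ω_s=0, ω_r=1
Stage 2: 13(0−ω_c) = −73(1−ω_c)  ⇒  86ω_c = 73  ⇒  ω_c = 73/86
  ⇒ ω_c²/ω_r² = 73/86
Coupling ω_r² = ω_c¹ ⇒ overall = 13/21 × 73/86 = 949/1806

949/1806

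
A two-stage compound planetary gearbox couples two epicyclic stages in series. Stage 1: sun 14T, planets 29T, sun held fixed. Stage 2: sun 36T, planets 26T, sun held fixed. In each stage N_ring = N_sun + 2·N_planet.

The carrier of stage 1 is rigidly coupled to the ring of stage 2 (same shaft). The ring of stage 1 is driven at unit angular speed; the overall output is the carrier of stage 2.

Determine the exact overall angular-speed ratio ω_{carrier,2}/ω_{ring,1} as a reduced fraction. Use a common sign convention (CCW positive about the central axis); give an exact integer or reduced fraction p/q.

Stage 1: N_ring = 14 + 2·29 = 72
Stage 1: 14(ω_s−ω_c) = −72(ω_r−ω_c),  ω_s=0, ω_r=1
Stage 1: 14(0−ω_c) = −72(1−ω_c)  ⇒  86ω_c = 72  ⇒  ω_c = 36/43
  ⇒ ω_c¹/ω_r¹ = 36/43
Stage 2: N_ring = 36 + 2·26 = 88
Stage 2: 36(ω_s−ω_c) = −88(ω_r−ω_c),  ω_s=0, ω_r=1
Stage 2: 36(0−ω_c) = −88(1−ω_c)  ⇒  124ω_c = 88  ⇒  ω_c = 22/31
  ⇒ ω_c²/ω_r² = 22/31
Coupling ω_r² = ω_c¹ ⇒ overall = 36/43 × 22/31 = 792/1333

792/1333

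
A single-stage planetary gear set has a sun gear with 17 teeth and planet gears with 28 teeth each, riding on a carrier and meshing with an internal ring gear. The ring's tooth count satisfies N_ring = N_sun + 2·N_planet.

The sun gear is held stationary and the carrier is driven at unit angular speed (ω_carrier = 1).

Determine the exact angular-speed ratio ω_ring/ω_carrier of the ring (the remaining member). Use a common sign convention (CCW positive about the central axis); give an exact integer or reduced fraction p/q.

90/73

N_ring = 17 + 2·28 = 73
17(ω_s−ω_c) = −73(ω_r−ω_c),  ω_s=0, ω_c=1
ω_r = 1 − (17/73)(0−1) = 90/73
ω_r/ω_c = 90/73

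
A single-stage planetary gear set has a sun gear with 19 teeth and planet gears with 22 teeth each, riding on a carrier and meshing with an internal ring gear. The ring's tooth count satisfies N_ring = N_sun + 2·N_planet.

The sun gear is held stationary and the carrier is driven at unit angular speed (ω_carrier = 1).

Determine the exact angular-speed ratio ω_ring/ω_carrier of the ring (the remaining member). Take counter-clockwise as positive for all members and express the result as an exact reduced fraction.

82/63

N_ring = 19 + 2·22 = 63
19(ω_s−ω_c) = −63(ω_r−ω_c),  ω_s=0, ω_c=1
ω_r = 1 − (19/63)(0−1) = 82/63
ω_r/ω_c = 82/63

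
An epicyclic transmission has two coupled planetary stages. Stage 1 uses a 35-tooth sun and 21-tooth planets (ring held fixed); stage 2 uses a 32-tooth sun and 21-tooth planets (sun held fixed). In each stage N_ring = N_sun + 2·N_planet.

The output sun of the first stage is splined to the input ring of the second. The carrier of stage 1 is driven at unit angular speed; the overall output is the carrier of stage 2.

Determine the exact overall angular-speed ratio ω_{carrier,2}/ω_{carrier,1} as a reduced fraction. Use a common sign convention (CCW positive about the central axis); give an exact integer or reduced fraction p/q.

Stage 1: N_ring = 35 + 2·21 = 77
Stage 1: 35(ω_s−ω_c) = −77(ω_r−ω_c),  ω_r=0, ω_c=1
Stage 1: ω_s = 1 − (77/35)(0−1) = 16/5
  ⇒ ω_s¹/ω_c¹ = 16/5
Stage 2: N_ring = 32 + 2·21 = 74
Stage 2: 32(ω_s−ω_c) = −74(ω_r−ω_c),  ω_s=0, ω_r=1
Stage 2: 32(0−ω_c) = −74(1−ω_c)  ⇒  106ω_c = 74  ⇒  ω_c = 37/53
  ⇒ ω_c²/ω_r² = 37/53
Coupling ω_r² = ω_s¹ ⇒ overall = 16/5 × 37/53 = 592/265

592/265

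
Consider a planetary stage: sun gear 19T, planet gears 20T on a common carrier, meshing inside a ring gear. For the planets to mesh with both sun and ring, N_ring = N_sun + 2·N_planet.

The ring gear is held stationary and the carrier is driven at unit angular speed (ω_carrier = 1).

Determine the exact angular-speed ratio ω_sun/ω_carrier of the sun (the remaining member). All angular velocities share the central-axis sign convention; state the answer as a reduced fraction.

N_ring = 19 + 2·20 = 59
19(ω_s−ω_c) = −59(ω_r−ω_c),  ω_r=0, ω_c=1
ω_s = 1 − (59/19)(0−1) = 78/19
ω_s/ω_c = 78/19

78/19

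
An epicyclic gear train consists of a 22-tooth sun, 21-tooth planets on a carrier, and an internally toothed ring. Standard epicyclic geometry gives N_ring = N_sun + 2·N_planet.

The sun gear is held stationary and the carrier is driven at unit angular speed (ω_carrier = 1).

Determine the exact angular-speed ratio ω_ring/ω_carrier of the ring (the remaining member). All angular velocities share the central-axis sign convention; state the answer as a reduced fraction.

N_ring = 22 + 2·21 = 64
22(ω_s−ω_c) = −64(ω_r−ω_c),  ω_s=0, ω_c=1
ω_r = 1 − (22/64)(0−1) = 43/32
ω_r/ω_c = 43/32

43/32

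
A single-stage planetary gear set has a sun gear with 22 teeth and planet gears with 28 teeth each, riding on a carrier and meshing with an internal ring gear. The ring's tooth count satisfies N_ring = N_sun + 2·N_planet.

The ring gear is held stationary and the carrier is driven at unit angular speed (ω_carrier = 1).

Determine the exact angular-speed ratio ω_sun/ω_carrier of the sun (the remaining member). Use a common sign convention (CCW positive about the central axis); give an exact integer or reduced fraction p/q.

N_ring = 22 + 2·28 = 78
22(ω_s−ω_c) = −78(ω_r−ω_c),  ω_r=0, ω_c=1
ω_s = 1 − (78/22)(0−1) = 50/11
ω_s/ω_c = 50/11

50/11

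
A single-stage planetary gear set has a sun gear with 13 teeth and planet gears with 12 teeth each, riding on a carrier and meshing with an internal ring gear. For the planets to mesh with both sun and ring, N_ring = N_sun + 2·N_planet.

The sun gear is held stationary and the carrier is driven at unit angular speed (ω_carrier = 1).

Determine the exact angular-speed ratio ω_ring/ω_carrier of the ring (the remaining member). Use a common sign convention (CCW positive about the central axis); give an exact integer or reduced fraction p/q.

50/37

N_ring = 13 + 2·12 = 37
13(ω_s−ω_c) = −37(ω_r−ω_c),  ω_s=0, ω_c=1
ω_r = 1 − (13/37)(0−1) = 50/37
ω_r/ω_c = 50/37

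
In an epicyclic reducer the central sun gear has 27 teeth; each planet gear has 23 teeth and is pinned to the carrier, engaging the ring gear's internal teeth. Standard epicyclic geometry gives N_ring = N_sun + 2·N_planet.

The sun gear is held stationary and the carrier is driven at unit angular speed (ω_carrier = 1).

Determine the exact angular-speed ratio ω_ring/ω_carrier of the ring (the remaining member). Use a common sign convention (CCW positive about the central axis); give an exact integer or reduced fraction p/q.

N_ring = 27 + 2·23 = 73
27(ω_s−ω_c) = −73(ω_r−ω_c),  ω_s=0, ω_c=1
ω_r = 1 − (27/73)(0−1) = 100/73
ω_r/ω_c = 100/73

100/73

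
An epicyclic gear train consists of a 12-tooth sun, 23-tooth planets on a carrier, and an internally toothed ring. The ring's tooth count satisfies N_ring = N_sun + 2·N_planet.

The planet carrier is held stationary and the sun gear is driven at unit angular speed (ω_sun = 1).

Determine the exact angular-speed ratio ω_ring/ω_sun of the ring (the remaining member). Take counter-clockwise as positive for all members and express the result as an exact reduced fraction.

-6/29

N_ring = 12 + 2·23 = 58
12(ω_s−ω_c) = −58(ω_r−ω_c),  ω_c=0, ω_s=1
ω_r = 0 − (12/58)(1−0) = -6/29
ω_r/ω_s = -6/29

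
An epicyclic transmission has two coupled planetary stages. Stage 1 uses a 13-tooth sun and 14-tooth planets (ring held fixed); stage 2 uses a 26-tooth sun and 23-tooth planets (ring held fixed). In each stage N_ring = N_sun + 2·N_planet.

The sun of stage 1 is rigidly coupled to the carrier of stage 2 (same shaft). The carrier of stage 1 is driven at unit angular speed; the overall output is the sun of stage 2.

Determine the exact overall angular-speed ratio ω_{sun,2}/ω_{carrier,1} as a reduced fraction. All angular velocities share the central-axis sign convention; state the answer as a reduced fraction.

Stage 1: N_ring = 13 + 2·14 = 41
Stage 1: 13(ω_s−ω_c) = −41(ω_r−ω_c),  ω_r=0, ω_c=1
Stage 1: ω_s = 1 − (41/13)(0−1) = 54/13
  ⇒ ω_s¹/ω_c¹ = 54/13
Stage 2: N_ring = 26 + 2·23 = 72
Stage 2: 26(ω_s−ω_c) = −72(ω_r−ω_c),  ω_r=0, ω_c=1
Stage 2: ω_s = 1 − (72/26)(0−1) = 49/13
  ⇒ ω_s²/ω_c² = 49/13
Coupling ω_c² = ω_s¹ ⇒ overall = 54/13 × 49/13 = 2646/169

2646/169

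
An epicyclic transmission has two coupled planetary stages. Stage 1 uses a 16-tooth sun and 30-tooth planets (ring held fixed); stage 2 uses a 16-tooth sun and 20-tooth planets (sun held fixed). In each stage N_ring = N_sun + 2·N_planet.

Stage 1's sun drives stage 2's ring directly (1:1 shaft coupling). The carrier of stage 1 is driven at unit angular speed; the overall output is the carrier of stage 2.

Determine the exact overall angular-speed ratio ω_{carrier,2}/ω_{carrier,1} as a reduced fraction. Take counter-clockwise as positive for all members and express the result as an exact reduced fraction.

161/36

Stage 1: N_ring = 16 + 2·30 = 76
Stage 1: 16(ω_s−ω_c) = −76(ω_r−ω_c),  ω_r=0, ω_c=1
Stage 1: ω_s = 1 − (76/16)(0−1) = 23/4
  ⇒ ω_s¹/ω_c¹ = 23/4
Stage 2: N_ring = 16 + 2·20 = 56
Stage 2: 16(ω_s−ω_c) = −56(ω_r−ω_c),  ω_s=0, ω_r=1
Stage 2: 16(0−ω_c) = −56(1−ω_c)  ⇒  72ω_c = 56  ⇒  ω_c = 7/9
  ⇒ ω_c²/ω_r² = 7/9
Coupling ω_r² = ω_s¹ ⇒ overall = 23/4 × 7/9 = 161/36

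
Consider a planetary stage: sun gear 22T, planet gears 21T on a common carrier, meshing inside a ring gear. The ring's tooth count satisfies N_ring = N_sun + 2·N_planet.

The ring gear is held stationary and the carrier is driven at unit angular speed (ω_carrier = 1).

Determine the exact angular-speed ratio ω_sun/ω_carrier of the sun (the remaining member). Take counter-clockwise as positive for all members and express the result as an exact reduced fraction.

N_ring = 22 + 2·21 = 64
22(ω_s−ω_c) = −64(ω_r−ω_c),  ω_r=0, ω_c=1
ω_s = 1 − (64/22)(0−1) = 43/11
ω_s/ω_c = 43/11

43/11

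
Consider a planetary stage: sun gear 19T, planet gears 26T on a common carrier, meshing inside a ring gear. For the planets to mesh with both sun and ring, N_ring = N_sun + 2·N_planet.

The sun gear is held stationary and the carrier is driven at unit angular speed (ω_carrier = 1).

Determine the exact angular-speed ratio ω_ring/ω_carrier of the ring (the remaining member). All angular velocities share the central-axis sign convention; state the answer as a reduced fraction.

90/71

N_ring = 19 + 2·26 = 71
19(ω_s−ω_c) = −71(ω_r−ω_c),  ω_s=0, ω_c=1
ω_r = 1 − (19/71)(0−1) = 90/71
ω_r/ω_c = 90/71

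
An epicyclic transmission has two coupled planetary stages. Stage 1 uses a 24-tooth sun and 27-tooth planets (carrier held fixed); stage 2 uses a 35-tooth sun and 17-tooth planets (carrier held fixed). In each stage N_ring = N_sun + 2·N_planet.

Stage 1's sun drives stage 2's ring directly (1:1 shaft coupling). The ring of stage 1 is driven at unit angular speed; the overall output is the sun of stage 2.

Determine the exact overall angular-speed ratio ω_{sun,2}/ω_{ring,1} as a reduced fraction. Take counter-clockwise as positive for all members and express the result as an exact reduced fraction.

897/140

Stage 1: N_ring = 24 + 2·27 = 78
Stage 1: 24(ω_s−ω_c) = −78(ω_r−ω_c),  ω_c=0, ω_r=1
Stage 1: ω_s = 0 − (78/24)(1−0) = -13/4
  ⇒ ω_s¹/ω_r¹ = -13/4
Stage 2: N_ring = 35 + 2·17 = 69
Stage 2: 35(ω_s−ω_c) = −69(ω_r−ω_c),  ω_c=0, ω_r=1
Stage 2: ω_s = 0 − (69/35)(1−0) = -69/35
  ⇒ ω_s²/ω_r² = -69/35
Coupling ω_r² = ω_s¹ ⇒ overall = -13/4 × -69/35 = 897/140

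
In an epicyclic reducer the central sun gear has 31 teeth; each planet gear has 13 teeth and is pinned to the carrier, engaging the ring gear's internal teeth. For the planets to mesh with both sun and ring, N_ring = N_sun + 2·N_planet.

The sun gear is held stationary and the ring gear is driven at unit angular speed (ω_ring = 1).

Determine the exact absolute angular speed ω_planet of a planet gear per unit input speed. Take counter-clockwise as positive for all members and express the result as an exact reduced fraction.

57/26

N_ring = 31 + 2·13 = 57
31(ω_s−ω_c) = −57(ω_r−ω_c),  ω_s=0, ω_r=1
31(0−ω_c) = −57(1−ω_c)  ⇒  88ω_c = 57  ⇒  ω_c = 57/88
sun–planet: 31·(0−57/88) = −13·(ω_p−ω_c)  ⇒  ω_p−ω_c = −(31/13)·(-57/88) = 1767/1144
ω_p = 57/88 + 1767/1144 = 57/26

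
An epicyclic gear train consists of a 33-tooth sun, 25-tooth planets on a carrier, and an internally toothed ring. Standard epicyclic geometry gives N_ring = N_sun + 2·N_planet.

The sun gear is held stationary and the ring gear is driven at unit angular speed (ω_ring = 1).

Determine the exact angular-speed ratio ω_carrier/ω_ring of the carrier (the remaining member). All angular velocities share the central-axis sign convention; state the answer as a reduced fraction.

N_ring = 33 + 2·25 = 83
33(ω_s−ω_c) = −83(ω_r−ω_c),  ω_s=0, ω_r=1
33(0−ω_c) = −83(1−ω_c)  ⇒  116ω_c = 83  ⇒  ω_c = 83/116
ω_c/ω_r = 83/116

83/116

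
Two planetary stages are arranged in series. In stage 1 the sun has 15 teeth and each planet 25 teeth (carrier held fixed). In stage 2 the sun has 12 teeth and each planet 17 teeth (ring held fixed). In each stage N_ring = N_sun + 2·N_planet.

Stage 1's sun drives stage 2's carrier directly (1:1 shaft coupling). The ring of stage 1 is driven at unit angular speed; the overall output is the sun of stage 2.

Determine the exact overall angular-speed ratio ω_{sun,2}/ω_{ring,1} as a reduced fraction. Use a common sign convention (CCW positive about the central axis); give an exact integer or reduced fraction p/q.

Stage 1: N_ring = 15 + 2·25 = 65
Stage 1: 15(ω_s−ω_c) = −65(ω_r−ω_c),  ω_c=0, ω_r=1
Stage 1: ω_s = 0 − (65/15)(1−0) = -13/3
  ⇒ ω_s¹/ω_r¹ = -13/3
Stage 2: N_ring = 12 + 2·17 = 46
Stage 2: 12(ω_s−ω_c) = −46(ω_r−ω_c),  ω_r=0, ω_c=1
Stage 2: ω_s = 1 − (46/12)(0−1) = 29/6
  ⇒ ω_s²/ω_c² = 29/6
Coupling ω_c² = ω_s¹ ⇒ overall = -13/3 × 29/6 = -377/18

-377/18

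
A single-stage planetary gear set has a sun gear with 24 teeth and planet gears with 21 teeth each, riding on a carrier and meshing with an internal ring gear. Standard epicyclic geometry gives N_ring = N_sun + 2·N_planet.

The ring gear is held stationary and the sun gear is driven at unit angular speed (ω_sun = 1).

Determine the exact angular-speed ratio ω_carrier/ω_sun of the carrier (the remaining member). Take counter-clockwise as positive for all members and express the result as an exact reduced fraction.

N_ring = 24 + 2·21 = 66
24(ω_s−ω_c) = −66(ω_r−ω_c),  ω_r=0, ω_s=1
24(1−ω_c) = −66(0−ω_c)  ⇒  90ω_c = 24  ⇒  ω_c = 4/15
ω_c/ω_s = 4/15

4/15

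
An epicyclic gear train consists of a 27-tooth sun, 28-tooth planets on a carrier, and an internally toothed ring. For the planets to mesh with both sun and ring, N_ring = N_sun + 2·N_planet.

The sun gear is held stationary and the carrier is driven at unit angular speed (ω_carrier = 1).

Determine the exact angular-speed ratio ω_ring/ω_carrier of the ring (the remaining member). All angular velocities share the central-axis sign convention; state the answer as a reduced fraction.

110/83

N_ring = 27 + 2·28 = 83
27(ω_s−ω_c) = −83(ω_r−ω_c),  ω_s=0, ω_c=1
ω_r = 1 − (27/83)(0−1) = 110/83
ω_r/ω_c = 110/83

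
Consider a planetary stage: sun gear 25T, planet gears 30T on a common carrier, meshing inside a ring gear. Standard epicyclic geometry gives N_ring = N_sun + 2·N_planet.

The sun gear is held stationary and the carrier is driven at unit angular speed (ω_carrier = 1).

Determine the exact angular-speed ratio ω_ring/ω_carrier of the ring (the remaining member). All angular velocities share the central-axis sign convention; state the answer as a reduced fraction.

22/17

N_ring = 25 + 2·30 = 85
25(ω_s−ω_c) = −85(ω_r−ω_c),  ω_s=0, ω_c=1
ω_r = 1 − (25/85)(0−1) = 22/17
ω_r/ω_c = 22/17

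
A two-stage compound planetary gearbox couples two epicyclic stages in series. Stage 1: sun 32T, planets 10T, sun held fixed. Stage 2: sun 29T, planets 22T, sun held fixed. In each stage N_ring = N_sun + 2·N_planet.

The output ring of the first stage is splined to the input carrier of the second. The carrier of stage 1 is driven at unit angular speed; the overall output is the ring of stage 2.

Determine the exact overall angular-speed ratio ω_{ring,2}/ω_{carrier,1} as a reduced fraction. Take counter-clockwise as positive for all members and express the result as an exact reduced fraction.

2142/949

Stage 1: N_ring = 32 + 2·10 = 52
Stage 1: 32(ω_s−ω_c) = −52(ω_r−ω_c),  ω_s=0, ω_c=1
Stage 1: ω_r = 1 − (32/52)(0−1) = 21/13
  ⇒ ω_r¹/ω_c¹ = 21/13
Stage 2: N_ring = 29 + 2·22 = 73
Stage 2: 29(ω_s−ω_c) = −73(ω_r−ω_c),  ω_s=0, ω_c=1
Stage 2: ω_r = 1 − (29/73)(0−1) = 102/73
  ⇒ ω_r²/ω_c² = 102/73
Coupling ω_c² = ω_r¹ ⇒ overall = 21/13 × 102/73 = 2142/949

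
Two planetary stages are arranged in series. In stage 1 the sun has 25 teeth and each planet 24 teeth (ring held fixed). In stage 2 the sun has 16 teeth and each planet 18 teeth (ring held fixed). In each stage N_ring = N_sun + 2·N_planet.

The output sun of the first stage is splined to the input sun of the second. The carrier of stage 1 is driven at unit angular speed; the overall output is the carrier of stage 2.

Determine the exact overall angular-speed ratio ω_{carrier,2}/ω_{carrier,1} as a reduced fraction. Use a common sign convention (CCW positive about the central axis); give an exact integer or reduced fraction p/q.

Stage 1: N_ring = 25 + 2·24 = 73
Stage 1: 25(ω_s−ω_c) = −73(ω_r−ω_c),  ω_r=0, ω_c=1
Stage 1: ω_s = 1 − (73/25)(0−1) = 98/25
  ⇒ ω_s¹/ω_c¹ = 98/25
Stage 2: N_ring = 16 + 2·18 = 52
Stage 2: 16(ω_s−ω_c) = −52(ω_r−ω_c),  ω_r=0, ω_s=1
Stage 2: 16(1−ω_c) = −52(0−ω_c)  ⇒  68ω_c = 16  ⇒  ω_c = 4/17
  ⇒ ω_c²/ω_s² = 4/17
Coupling ω_s² = ω_s¹ ⇒ overall = 98/25 × 4/17 = 392/425

392/425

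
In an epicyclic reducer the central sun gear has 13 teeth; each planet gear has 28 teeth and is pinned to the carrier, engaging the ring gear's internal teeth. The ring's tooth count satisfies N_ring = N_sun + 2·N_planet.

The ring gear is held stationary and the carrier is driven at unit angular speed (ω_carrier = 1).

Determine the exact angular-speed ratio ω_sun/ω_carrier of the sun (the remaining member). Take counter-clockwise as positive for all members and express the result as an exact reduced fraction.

82/13

N_ring = 13 + 2·28 = 69
13(ω_s−ω_c) = −69(ω_r−ω_c),  ω_r=0, ω_c=1
ω_s = 1 − (69/13)(0−1) = 82/13
ω_s/ω_c = 82/13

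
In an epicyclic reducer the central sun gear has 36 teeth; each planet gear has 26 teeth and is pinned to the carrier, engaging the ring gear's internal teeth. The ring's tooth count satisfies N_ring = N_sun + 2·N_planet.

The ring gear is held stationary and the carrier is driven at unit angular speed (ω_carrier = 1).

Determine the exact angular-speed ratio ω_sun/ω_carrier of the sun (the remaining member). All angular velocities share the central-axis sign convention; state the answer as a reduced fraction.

N_ring = 36 + 2·26 = 88
36(ω_s−ω_c) = −88(ω_r−ω_c),  ω_r=0, ω_c=1
ω_s = 1 − (88/36)(0−1) = 31/9
ω_s/ω_c = 31/9

31/9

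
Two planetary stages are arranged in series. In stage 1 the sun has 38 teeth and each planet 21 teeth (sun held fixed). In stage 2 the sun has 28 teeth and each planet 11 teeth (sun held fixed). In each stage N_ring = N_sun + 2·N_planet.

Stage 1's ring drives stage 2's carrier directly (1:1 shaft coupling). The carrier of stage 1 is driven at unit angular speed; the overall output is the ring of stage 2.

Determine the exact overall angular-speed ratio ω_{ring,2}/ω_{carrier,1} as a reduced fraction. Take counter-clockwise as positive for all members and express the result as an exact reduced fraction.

Stage 1: N_ring = 38 + 2·21 = 80
Stage 1: 38(ω_s−ω_c) = −80(ω_r−ω_c),  ω_s=0, ω_c=1
Stage 1: ω_r = 1 − (38/80)(0−1) = 59/40
  ⇒ ω_r¹/ω_c¹ = 59/40
Stage 2: N_ring = 28 + 2·11 = 50
Stage 2: 28(ω_s−ω_c) = −50(ω_r−ω_c),  ω_s=0, ω_c=1
Stage 2: ω_r = 1 − (28/50)(0−1) = 39/25
  ⇒ ω_r²/ω_c² = 39/25
Coupling ω_c² = ω_r¹ ⇒ overall = 59/40 × 39/25 = 2301/1000

2301/1000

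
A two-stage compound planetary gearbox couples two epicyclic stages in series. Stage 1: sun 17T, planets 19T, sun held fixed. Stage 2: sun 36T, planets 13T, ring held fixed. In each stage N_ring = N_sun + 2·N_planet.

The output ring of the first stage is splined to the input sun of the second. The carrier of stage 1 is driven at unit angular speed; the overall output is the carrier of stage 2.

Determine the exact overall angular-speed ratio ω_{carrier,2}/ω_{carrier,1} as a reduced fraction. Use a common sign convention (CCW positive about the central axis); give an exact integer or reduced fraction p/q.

1296/2695

Stage 1: N_ring = 17 + 2·19 = 55
Stage 1: 17(ω_s−ω_c) = −55(ω_r−ω_c),  ω_s=0, ω_c=1
Stage 1: ω_r = 1 − (17/55)(0−1) = 72/55
  ⇒ ω_r¹/ω_c¹ = 72/55
Stage 2: N_ring = 36 + 2·13 = 62
Stage 2: 36(ω_s−ω_c) = −62(ω_r−ω_c),  ω_r=0, ω_s=1
Stage 2: 36(1−ω_c) = −62(0−ω_c)  ⇒  98ω_c = 36  ⇒  ω_c = 18/49
  ⇒ ω_c²/ω_s² = 18/49
Coupling ω_s² = ω_r¹ ⇒ overall = 72/55 × 18/49 = 1296/2695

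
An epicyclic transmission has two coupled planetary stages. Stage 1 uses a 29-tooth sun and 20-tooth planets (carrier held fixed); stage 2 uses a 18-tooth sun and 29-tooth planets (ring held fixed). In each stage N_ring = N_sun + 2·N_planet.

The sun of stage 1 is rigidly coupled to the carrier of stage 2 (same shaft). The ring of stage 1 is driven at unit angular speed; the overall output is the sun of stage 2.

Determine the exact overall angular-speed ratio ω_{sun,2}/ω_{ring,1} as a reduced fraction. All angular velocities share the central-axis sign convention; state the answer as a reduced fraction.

-1081/87

Stage 1: N_ring = 29 + 2·20 = 69
Stage 1: 29(ω_s−ω_c) = −69(ω_r−ω_c),  ω_c=0, ω_r=1
Stage 1: ω_s = 0 − (69/29)(1−0) = -69/29
  ⇒ ω_s¹/ω_r¹ = -69/29
Stage 2: N_ring = 18 + 2·29 = 76
Stage 2: 18(ω_s−ω_c) = −76(ω_r−ω_c),  ω_r=0, ω_c=1
Stage 2: ω_s = 1 − (76/18)(0−1) = 47/9
  ⇒ ω_s²/ω_c² = 47/9
Coupling ω_c² = ω_s¹ ⇒ overall = -69/29 × 47/9 = -1081/87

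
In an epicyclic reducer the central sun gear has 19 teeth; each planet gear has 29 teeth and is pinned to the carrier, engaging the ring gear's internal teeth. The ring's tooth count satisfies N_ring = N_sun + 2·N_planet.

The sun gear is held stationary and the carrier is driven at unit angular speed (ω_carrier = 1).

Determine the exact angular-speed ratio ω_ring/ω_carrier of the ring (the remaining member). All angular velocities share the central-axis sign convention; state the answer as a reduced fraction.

96/77

N_ring = 19 + 2·29 = 77
19(ω_s−ω_c) = −77(ω_r−ω_c),  ω_s=0, ω_c=1
ω_r = 1 − (19/77)(0−1) = 96/77
ω_r/ω_c = 96/77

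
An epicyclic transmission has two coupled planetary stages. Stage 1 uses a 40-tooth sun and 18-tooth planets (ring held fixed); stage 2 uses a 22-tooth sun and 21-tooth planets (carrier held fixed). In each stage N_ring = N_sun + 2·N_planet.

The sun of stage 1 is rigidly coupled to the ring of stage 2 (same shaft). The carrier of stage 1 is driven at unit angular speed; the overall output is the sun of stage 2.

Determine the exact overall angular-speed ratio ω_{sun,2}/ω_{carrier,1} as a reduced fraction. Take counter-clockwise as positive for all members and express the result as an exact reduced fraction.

Stage 1: N_ring = 40 + 2·18 = 76
Stage 1: 40(ω_s−ω_c) = −76(ω_r−ω_c),  ω_r=0, ω_c=1
Stage 1: ω_s = 1 − (76/40)(0−1) = 29/10
  ⇒ ω_s¹/ω_c¹ = 29/10
Stage 2: N_ring = 22 + 2·21 = 64
Stage 2: 22(ω_s−ω_c) = −64(ω_r−ω_c),  ω_c=0, ω_r=1
Stage 2: ω_s = 0 − (64/22)(1−0) = -32/11
  ⇒ ω_s²/ω_r² = -32/11
Coupling ω_r² = ω_s¹ ⇒ overall = 29/10 × -32/11 = -464/55

-464/55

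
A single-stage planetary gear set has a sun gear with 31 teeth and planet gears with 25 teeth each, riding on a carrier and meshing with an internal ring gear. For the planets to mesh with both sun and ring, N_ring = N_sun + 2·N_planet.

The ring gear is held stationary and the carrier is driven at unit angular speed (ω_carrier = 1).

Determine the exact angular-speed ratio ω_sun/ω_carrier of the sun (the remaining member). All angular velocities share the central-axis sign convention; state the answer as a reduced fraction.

112/31

N_ring = 31 + 2·25 = 81
31(ω_s−ω_c) = −81(ω_r−ω_c),  ω_r=0, ω_c=1
ω_s = 1 − (81/31)(0−1) = 112/31
ω_s/ω_c = 112/31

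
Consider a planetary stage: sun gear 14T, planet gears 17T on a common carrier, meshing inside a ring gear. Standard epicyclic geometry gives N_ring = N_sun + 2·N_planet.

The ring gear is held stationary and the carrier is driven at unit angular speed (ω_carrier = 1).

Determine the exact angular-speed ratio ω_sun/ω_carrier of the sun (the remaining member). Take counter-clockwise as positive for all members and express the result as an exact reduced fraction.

31/7

N_ring = 14 + 2·17 = 48
14(ω_s−ω_c) = −48(ω_r−ω_c),  ω_r=0, ω_c=1
ω_s = 1 − (48/14)(0−1) = 31/7
ω_s/ω_c = 31/7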